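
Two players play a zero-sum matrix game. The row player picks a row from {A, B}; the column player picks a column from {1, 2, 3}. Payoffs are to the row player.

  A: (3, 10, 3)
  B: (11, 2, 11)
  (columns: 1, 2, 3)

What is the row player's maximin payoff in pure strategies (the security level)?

3

Row minima: A → 3, B → 2.
The best of these is 3.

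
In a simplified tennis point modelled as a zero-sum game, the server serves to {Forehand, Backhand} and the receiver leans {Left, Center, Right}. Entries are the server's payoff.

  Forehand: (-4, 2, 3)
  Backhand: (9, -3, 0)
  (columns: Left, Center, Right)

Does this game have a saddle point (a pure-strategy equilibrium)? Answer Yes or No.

No

Row minima: Forehand → -4, Backhand → -3; maximin = -3.
Column maxima: Left → 9, Center → 2, Right → 3; minimax = 2.
-3 ≠ 2, so no pure-strategy equilibrium exists.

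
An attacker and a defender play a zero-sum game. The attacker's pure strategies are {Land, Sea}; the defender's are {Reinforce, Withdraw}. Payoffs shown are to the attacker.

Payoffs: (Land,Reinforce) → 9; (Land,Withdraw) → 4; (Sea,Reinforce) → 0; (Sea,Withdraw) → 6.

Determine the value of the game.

Row minima: Land → 4, Sea → 0; maximin = 4.
Column maxima: Reinforce → 9, Withdraw → 6; minimax = 6.
4 ≠ 6, so there is no saddle point; optimal play is mixed.
Let the attacker play Land with probability p. Expected payoff against Reinforce: 9p + 0(1−p) = 9p; against Withdraw: 4p + 6(1−p) = −2p + 6.
Setting these equal: 9p = −2p + 6 ⇒ 11p = 6 ⇒ p = 6/11, and the value is (9)·(6/11) = 54/11.
For the defender: with q = P(Reinforce), equating Land's and Sea's payoffs gives 5q + 4 = −6q + 6 ⇒ q = 2/11.

54/11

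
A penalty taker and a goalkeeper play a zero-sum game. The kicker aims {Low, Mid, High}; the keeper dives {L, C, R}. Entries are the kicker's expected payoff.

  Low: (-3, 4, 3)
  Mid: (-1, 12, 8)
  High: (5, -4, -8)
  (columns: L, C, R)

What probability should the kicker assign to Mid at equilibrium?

Row minima: Low → -3, Mid → -1, High → -8; maximin = -1.
Column maxima: L → 5, C → 12, R → 8; minimax = 5.
-1 ≠ 5, so there is no saddle point; optimal play is mixed.
Low is strictly dominated by Mid, so the kicker never plays it.
C is strictly dominated by R (it gives the kicker strictly more in every row), so the keeper never plays it.
On the remaining 2×2 (Mid, High vs L, R):
Let the kicker play Mid with probability p. Expected payoff against L: (-1)p + 5(1−p) = −6p + 5; against R: 8p + (-8)(1−p) = 16p − 8.
Setting these equal: −6p + 5 = 16p − 8 ⇒ −22p = -13 ⇒ p = 13/22, and the value is (-6)·(13/22) + 5 = 16/11.
For the keeper: with q = P(L), equating Mid's and High's payoffs gives −9q + 8 = 13q − 8 ⇒ q = 8/11.

13/22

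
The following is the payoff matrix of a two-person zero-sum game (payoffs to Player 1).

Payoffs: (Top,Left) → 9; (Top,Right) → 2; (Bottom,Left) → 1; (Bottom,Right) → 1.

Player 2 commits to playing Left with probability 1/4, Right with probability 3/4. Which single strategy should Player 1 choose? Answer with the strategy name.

Top

Expected payoff of Top: (1/4)·9 + (3/4)·2 = 15/4.
Expected payoff of Bottom: (1/4)·1 + (3/4)·1 = 1.
The largest is 15/4, so Player 1's best response is Top.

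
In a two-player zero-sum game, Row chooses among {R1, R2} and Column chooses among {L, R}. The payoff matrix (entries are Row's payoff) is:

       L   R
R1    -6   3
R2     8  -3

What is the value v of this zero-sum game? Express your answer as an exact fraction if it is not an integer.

3/10

Row minima: R1 → -6, R2 → -3; maximin = -3.
Column maxima: L → 8, R → 3; minimax = 3.
-3 ≠ 3, so there is no saddle point; optimal play is mixed.
Let Row play R1 with probability p. Expected payoff against L: (-6)p + 8(1−p) = −14p + 8; against R: 3p + (-3)(1−p) = 6p − 3.
Setting these equal: −14p + 8 = 6p − 3 ⇒ −20p = -11 ⇒ p = 11/20, and the value is (-14)·(11/20) + 8 = 3/10.
For Column: with q = P(L), equating R1's and R2's payoffs gives −9q + 3 = 11q − 3 ⇒ q = 3/10.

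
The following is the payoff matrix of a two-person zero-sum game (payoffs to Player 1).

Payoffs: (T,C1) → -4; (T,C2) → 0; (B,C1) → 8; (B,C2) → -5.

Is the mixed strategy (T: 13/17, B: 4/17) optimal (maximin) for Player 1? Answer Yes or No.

Against C1 this mix gives (13/17)·(-4) + (4/17)·8 = -20/17.
Against C2 this mix gives (13/17)·0 + (4/17)·(-5) = -20/17.
All of Player 2's active replies (C1, C2) yield -20/17, and no column does worse for Player 1. The mix makes Player 2 indifferent and guarantees -20/17, so it is optimal.

Yes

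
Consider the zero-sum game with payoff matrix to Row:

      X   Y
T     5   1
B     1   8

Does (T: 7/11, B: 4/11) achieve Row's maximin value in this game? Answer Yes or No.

Yes

Against X this mix gives (7/11)·5 + (4/11)·1 = 39/11.
Against Y this mix gives (7/11)·1 + (4/11)·8 = 39/11.
All of Column's active replies (X, Y) yield 39/11, and no column does worse for Row. The mix makes Column indifferent and guarantees 39/11, so it is optimal.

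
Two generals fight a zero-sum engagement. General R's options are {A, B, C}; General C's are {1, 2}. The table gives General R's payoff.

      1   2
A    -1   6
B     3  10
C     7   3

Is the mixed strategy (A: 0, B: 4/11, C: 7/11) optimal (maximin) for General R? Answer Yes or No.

Against 1 this mix gives (4/11)·3 + (7/11)·7 = 61/11.
Against 2 this mix gives (4/11)·10 + (7/11)·3 = 61/11.
All of General C's active replies (1, 2) yield 61/11, and no column does worse for General R. The mix makes General C indifferent and guarantees 61/11, so it is optimal.

Yes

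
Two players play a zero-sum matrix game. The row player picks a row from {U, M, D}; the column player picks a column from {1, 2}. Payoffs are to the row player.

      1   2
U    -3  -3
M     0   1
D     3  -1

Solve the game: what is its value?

3/5

Row minima: U → -3, M → 0, D → -1; maximin = 0.
Column maxima: 1 → 3, 2 → 1; minimax = 1.
0 ≠ 1, so there is no saddle point; optimal play is mixed.
U is strictly dominated by M, so the row player never plays it.
On the remaining 2×2 (M, D vs 1, 2):
Let the row player play M with probability p. Expected payoff against 1: 0p + 3(1−p) = −3p + 3; against 2: 1p + (-1)(1−p) = 2p − 1.
Setting these equal: −3p + 3 = 2p − 1 ⇒ −5p = -4 ⇒ p = 4/5, and the value is (-3)·(4/5) + 3 = 3/5.
For the column player: with q = P(1), equating M's and D's payoffs gives −q + 1 = 4q − 1 ⇒ q = 2/5.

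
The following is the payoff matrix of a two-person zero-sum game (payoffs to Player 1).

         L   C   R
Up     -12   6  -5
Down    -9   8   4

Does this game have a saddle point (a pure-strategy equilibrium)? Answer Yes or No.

Yes

Row minima: Up → -12, Down → -9; maximin = -9.
Column maxima: L → -9, C → 8, R → 4; minimax = -9.
maximin = minimax = -9, so a saddle point exists.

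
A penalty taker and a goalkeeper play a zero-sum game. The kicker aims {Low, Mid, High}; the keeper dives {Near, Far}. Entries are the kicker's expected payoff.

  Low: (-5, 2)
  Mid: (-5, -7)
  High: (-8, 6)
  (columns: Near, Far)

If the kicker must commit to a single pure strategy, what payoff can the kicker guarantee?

Row minima: Low → -5, Mid → -7, High → -8.
The best of these is -5.

-5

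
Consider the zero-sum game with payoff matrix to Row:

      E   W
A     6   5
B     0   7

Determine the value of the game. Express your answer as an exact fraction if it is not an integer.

Row minima: A → 5, B → 0; maximin = 5.
Column maxima: E → 6, W → 7; minimax = 6.
5 ≠ 6, so there is no saddle point; optimal play is mixed.
Let Row play A with probability p. Expected payoff against E: 6p + 0(1−p) = 6p; against W: 5p + 7(1−p) = −2p + 7.
Setting these equal: 6p = −2p + 7 ⇒ 8p = 7 ⇒ p = 7/8, and the value is (6)·(7/8) = 21/4.
For Column: with q = P(E), equating A's and B's payoffs gives q + 5 = −7q + 7 ⇒ q = 1/4.

21/4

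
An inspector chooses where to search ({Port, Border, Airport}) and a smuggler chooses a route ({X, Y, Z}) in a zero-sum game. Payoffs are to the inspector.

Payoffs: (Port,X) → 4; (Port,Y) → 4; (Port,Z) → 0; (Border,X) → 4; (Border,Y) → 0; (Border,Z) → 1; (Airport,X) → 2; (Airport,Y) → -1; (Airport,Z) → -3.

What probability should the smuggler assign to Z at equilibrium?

Row minima: Port → 0, Border → 0, Airport → -3; maximin = 0.
Column maxima: X → 4, Y → 4, Z → 1; minimax = 1.
0 ≠ 1, so there is no saddle point; optimal play is mixed.
Airport is strictly dominated by Port, so the inspector never plays it.
X is strictly dominated by Z (it gives the inspector strictly more in every row), so the smuggler never plays it.
On the remaining 2×2 (Port, Border vs Y, Z):
Let the inspector play Port with probability p. Expected payoff against Y: 4p + 0(1−p) = 4p; against Z: 0p + 1(1−p) = −p + 1.
Setting these equal: 4p = −p + 1 ⇒ 5p = 1 ⇒ p = 1/5, and the value is (4)·(1/5) = 4/5.
For the smuggler: with q = P(Y), equating Port's and Border's payoffs gives 4q = −q + 1 ⇒ q = 1/5.

4/5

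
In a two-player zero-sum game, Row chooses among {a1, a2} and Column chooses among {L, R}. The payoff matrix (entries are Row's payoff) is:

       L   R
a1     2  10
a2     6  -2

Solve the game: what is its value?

Row minima: a1 → 2, a2 → -2; maximin = 2.
Column maxima: L → 6, R → 10; minimax = 6.
2 ≠ 6, so there is no saddle point; optimal play is mixed.
Let Row play a1 with probability p. Expected payoff against L: 2p + 6(1−p) = −4p + 6; against R: 10p + (-2)(1−p) = 12p − 2.
Setting these equal: −4p + 6 = 12p − 2 ⇒ −16p = -8 ⇒ p = 1/2, and the value is (-4)·(1/2) + 6 = 4.
For Column: with q = P(L), equating a1's and a2's payoffs gives −8q + 10 = 8q − 2 ⇒ q = 3/4.

4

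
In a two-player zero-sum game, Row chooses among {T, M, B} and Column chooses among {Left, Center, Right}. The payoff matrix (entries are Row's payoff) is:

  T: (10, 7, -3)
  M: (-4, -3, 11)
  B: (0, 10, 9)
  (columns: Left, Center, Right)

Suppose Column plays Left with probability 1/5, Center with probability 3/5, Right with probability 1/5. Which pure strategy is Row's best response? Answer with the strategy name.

Expected payoff of T: (1/5)·10 + (3/5)·7 + (1/5)·(-3) = 28/5.
Expected payoff of M: (1/5)·(-4) + (3/5)·(-3) + (1/5)·11 = -2/5.
Expected payoff of B: (1/5)·0 + (3/5)·10 + (1/5)·9 = 39/5.
The largest is 39/5, so Row's best response is B.

B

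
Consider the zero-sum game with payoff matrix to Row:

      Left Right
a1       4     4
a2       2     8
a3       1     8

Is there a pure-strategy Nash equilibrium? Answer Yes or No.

Row minima: a1 → 4, a2 → 2, a3 → 1; maximin = 4.
Column maxima: Left → 4, Right → 8; minimax = 4.
maximin = minimax = 4, so a saddle point exists.

Yes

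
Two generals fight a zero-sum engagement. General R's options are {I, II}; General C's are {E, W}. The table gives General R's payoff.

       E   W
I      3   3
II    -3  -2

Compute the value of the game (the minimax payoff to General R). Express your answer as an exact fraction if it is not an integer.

3

Row minima: I → 3, II → -3; maximin = 3.
Column maxima: E → 3, W → 3; minimax = 3.
Since maximin = minimax = 3, there is a saddle point and the value is 3.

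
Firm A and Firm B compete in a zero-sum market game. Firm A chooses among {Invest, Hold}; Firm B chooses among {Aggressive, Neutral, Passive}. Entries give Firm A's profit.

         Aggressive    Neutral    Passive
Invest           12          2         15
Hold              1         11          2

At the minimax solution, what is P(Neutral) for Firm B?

Row minima: Invest → 2, Hold → 1; maximin = 2.
Column maxima: Aggressive → 12, Neutral → 11, Passive → 15; minimax = 11.
2 ≠ 11, so there is no saddle point; optimal play is mixed.
Passive is strictly dominated by Aggressive (it gives Firm A strictly more in every row), so Firm B never plays it.
On the remaining 2×2 (Invest, Hold vs Aggressive, Neutral):
Let Firm A play Invest with probability p. Expected payoff against Aggressive: 12p + 1(1−p) = 11p + 1; against Neutral: 2p + 11(1−p) = −9p + 11.
Setting these equal: 11p + 1 = −9p + 11 ⇒ 20p = 10 ⇒ p = 1/2, and the value is (11)·(1/2) + 1 = 13/2.
For Firm B: with q = P(Aggressive), equating Invest's and Hold's payoffs gives 10q + 2 = −10q + 11 ⇒ q = 9/20.

11/20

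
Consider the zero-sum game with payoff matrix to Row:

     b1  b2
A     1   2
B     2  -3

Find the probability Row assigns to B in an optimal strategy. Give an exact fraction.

Row minima: A → 1, B → -3; maximin = 1.
Column maxima: b1 → 2, b2 → 2; minimax = 2.
1 ≠ 2, so there is no saddle point; optimal play is mixed.
Let Row play A with probability p. Expected payoff against b1: 1p + 2(1−p) = −p + 2; against b2: 2p + (-3)(1−p) = 5p − 3.
Setting these equal: −p + 2 = 5p − 3 ⇒ −6p = -5 ⇒ p = 5/6, and the value is (-1)·(5/6) + 2 = 7/6.
For Column: with q = P(b1), equating A's and B's payoffs gives −q + 2 = 5q − 3 ⇒ q = 5/6.

1/6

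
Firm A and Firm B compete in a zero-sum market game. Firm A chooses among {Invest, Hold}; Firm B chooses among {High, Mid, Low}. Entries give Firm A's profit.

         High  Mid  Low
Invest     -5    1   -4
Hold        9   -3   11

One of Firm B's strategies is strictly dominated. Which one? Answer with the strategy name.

High holds Firm A's payoff strictly below Low in every row: -5 < -4, 9 < 11.
So Low is strictly dominated for Firm B.

Low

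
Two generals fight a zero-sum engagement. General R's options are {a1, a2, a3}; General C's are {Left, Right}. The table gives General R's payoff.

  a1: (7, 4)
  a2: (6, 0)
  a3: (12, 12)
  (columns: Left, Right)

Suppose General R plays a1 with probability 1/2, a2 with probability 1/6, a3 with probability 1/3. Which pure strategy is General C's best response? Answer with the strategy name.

If General C plays Left, General R's expected payoff is (1/2)·7 + (1/6)·6 + (1/3)·12 = 17/2.
If General C plays Right, General R's expected payoff is (1/2)·4 + (1/6)·0 + (1/3)·12 = 6.
General C minimizes General R's payoff; the smallest is 6, so the best response is Right.

Right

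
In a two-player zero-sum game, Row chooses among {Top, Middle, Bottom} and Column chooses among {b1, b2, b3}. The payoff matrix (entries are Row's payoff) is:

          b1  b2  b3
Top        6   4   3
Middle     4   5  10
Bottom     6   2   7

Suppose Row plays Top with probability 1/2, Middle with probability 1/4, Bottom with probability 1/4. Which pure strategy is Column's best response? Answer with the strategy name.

If Column plays b1, Row's expected payoff is (1/2)·6 + (1/4)·4 + (1/4)·6 = 11/2.
If Column plays b2, Row's expected payoff is (1/2)·4 + (1/4)·5 + (1/4)·2 = 15/4.
If Column plays b3, Row's expected payoff is (1/2)·3 + (1/4)·10 + (1/4)·7 = 23/4.
Column minimizes Row's payoff; the smallest is 15/4, so the best response is b2.

b2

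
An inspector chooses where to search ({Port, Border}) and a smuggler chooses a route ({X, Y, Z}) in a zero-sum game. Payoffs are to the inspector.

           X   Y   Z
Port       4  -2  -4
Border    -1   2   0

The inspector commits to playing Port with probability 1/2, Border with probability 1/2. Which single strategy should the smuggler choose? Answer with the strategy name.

Z

If the smuggler plays X, the inspector's expected payoff is (1/2)·4 + (1/2)·(-1) = 3/2.
If the smuggler plays Y, the inspector's expected payoff is (1/2)·(-2) + (1/2)·2 = 0.
If the smuggler plays Z, the inspector's expected payoff is (1/2)·(-4) + (1/2)·0 = -2.
The smuggler minimizes the inspector's payoff; the smallest is -2, so the best response is Z.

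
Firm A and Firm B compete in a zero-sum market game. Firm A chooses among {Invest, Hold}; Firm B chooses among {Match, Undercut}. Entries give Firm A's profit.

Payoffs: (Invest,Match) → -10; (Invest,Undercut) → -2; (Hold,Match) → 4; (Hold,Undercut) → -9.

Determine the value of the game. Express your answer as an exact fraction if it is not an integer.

Row minima: Invest → -10, Hold → -9; maximin = -9.
Column maxima: Match → 4, Undercut → -2; minimax = -2.
-9 ≠ -2, so there is no saddle point; optimal play is mixed.
Let Firm A play Invest with probability p. Expected payoff against Match: (-10)p + 4(1−p) = −14p + 4; against Undercut: (-2)p + (-9)(1−p) = 7p − 9.
Setting these equal: −14p + 4 = 7p − 9 ⇒ −21p = -13 ⇒ p = 13/21, and the value is (-14)·(13/21) + 4 = -14/3.
For Firm B: with q = P(Match), equating Invest's and Hold's payoffs gives −8q − 2 = 13q − 9 ⇒ q = 1/3.

-14/3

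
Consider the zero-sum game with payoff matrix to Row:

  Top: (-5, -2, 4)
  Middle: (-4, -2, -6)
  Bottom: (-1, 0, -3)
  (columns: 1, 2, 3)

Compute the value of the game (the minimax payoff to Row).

Row minima: Top → -5, Middle → -6, Bottom → -3; maximin = -3.
Column maxima: 1 → -1, 2 → 0, 3 → 4; minimax = -1.
-3 ≠ -1, so there is no saddle point; optimal play is mixed.
Middle is strictly dominated by Bottom, so Row never plays it.
2 is strictly dominated by 1 (it gives Row strictly more in every row), so Column never plays it.
On the remaining 2×2 (Top, Bottom vs 1, 3):
Let Row play Top with probability p. Expected payoff against 1: (-5)p + (-1)(1−p) = −4p − 1; against 3: 4p + (-3)(1−p) = 7p − 3.
Setting these equal: −4p − 1 = 7p − 3 ⇒ −11p = -2 ⇒ p = 2/11, and the value is (-4)·(2/11) − 1 = -19/11.
For Column: with q = P(1), equating Top's and Bottom's payoffs gives −9q + 4 = 2q − 3 ⇒ q = 7/11.

-19/11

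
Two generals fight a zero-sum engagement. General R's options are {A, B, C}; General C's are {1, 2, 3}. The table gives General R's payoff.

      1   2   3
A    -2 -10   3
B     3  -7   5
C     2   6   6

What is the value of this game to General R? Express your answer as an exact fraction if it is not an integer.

Row minima: A → -10, B → -7, C → 2; maximin = 2.
Column maxima: 1 → 3, 2 → 6, 3 → 6; minimax = 3.
2 ≠ 3, so there is no saddle point; optimal play is mixed.
A is strictly dominated by B, so General R never plays it.
3 is strictly dominated by 1 (it gives General R strictly more in every row), so General C never plays it.
On the remaining 2×2 (B, C vs 1, 2):
Let General R play B with probability p. Expected payoff against 1: 3p + 2(1−p) = p + 2; against 2: (-7)p + 6(1−p) = −13p + 6.
Setting these equal: p + 2 = −13p + 6 ⇒ 14p = 4 ⇒ p = 2/7, and the value is (1)·(2/7) + 2 = 16/7.
For General C: with q = P(1), equating B's and C's payoffs gives 10q − 7 = −4q + 6 ⇒ q = 13/14.

16/7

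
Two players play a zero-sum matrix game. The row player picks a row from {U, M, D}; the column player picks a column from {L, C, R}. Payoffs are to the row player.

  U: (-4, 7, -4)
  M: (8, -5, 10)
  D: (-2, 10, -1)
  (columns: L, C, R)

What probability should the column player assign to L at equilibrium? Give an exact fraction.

3/5

Row minima: U → -4, M → -5, D → -2; maximin = -2.
Column maxima: L → 8, C → 10, R → 10; minimax = 8.
-2 ≠ 8, so there is no saddle point; optimal play is mixed.
U is strictly dominated by D, so the row player never plays it.
With U eliminated, R is strictly dominated by L (it gives the row player strictly more in every remaining row), so the column player never plays it.
On the remaining 2×2 (M, D vs L, C):
Let the row player play M with probability p. Expected payoff against L: 8p + (-2)(1−p) = 10p − 2; against C: (-5)p + 10(1−p) = −15p + 10.
Setting these equal: 10p − 2 = −15p + 10 ⇒ 25p = 12 ⇒ p = 12/25, and the value is (10)·(12/25) − 2 = 14/5.
For the column player: with q = P(L), equating M's and D's payoffs gives 13q − 5 = −12q + 10 ⇒ q = 3/5.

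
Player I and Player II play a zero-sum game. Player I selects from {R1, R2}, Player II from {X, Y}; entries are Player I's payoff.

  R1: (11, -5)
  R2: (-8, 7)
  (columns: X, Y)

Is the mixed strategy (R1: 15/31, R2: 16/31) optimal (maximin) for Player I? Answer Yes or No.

Against X this mix gives (15/31)·11 + (16/31)·(-8) = 37/31.
Against Y this mix gives (15/31)·(-5) + (16/31)·7 = 37/31.
All of Player II's active replies (X, Y) yield 37/31, and no column does worse for Player I. The mix makes Player II indifferent and guarantees 37/31, so it is optimal.

Yes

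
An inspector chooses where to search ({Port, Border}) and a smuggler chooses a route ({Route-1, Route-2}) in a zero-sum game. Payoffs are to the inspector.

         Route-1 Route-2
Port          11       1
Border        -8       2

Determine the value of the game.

3/2

Row minima: Port → 1, Border → -8; maximin = 1.
Column maxima: Route-1 → 11, Route-2 → 2; minimax = 2.
1 ≠ 2, so there is no saddle point; optimal play is mixed.
Let the inspector play Port with probability p. Expected payoff against Route-1: 11p + (-8)(1−p) = 19p − 8; against Route-2: 1p + 2(1−p) = −p + 2.
Setting these equal: 19p − 8 = −p + 2 ⇒ 20p = 10 ⇒ p = 1/2, and the value is (19)·(1/2) − 8 = 3/2.
For the smuggler: with q = P(Route-1), equating Port's and Border's payoffs gives 10q + 1 = −10q + 2 ⇒ q = 1/20.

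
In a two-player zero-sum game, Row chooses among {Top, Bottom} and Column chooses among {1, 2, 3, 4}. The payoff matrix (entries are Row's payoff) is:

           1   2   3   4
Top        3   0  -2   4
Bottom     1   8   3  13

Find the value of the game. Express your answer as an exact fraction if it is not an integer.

11/7

Row minima: Top → -2, Bottom → 1; maximin = 1.
Column maxima: 1 → 3, 2 → 8, 3 → 3, 4 → 13; minimax = 3.
1 ≠ 3, so there is no saddle point; optimal play is mixed.
2 is strictly dominated by 3 (it gives Row strictly more in every row), so Column never plays it.
4 is strictly dominated by 1 (it gives Row strictly more in every row), so Column never plays it.
On the remaining 2×2 (Top, Bottom vs 1, 3):
Let Row play Top with probability p. Expected payoff against 1: 3p + 1(1−p) = 2p + 1; against 3: (-2)p + 3(1−p) = −5p + 3.
Setting these equal: 2p + 1 = −5p + 3 ⇒ 7p = 2 ⇒ p = 2/7, and the value is (2)·(2/7) + 1 = 11/7.
For Column: with q = P(1), equating Top's and Bottom's payoffs gives 5q − 2 = −2q + 3 ⇒ q = 5/7.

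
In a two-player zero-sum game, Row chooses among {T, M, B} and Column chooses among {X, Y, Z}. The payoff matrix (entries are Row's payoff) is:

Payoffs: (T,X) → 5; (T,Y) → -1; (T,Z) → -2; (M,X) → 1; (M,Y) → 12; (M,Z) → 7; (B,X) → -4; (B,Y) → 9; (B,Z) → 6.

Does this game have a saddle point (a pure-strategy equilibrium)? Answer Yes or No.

Row minima: T → -2, M → 1, B → -4; maximin = 1.
Column maxima: X → 5, Y → 12, Z → 7; minimax = 5.
1 ≠ 5, so no pure-strategy equilibrium exists.

No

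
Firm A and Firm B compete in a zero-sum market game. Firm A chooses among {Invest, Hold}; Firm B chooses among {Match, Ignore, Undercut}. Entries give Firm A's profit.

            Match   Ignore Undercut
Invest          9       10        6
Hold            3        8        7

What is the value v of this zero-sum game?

Row minima: Invest → 6, Hold → 3; maximin = 6.
Column maxima: Match → 9, Ignore → 10, Undercut → 7; minimax = 7.
6 ≠ 7, so there is no saddle point; optimal play is mixed.
Ignore is strictly dominated by Match (it gives Firm A strictly more in every row), so Firm B never plays it.
On the remaining 2×2 (Invest, Hold vs Match, Undercut):
Let Firm A play Invest with probability p. Expected payoff against Match: 9p + 3(1−p) = 6p + 3; against Undercut: 6p + 7(1−p) = −p + 7.
Setting these equal: 6p + 3 = −p + 7 ⇒ 7p = 4 ⇒ p = 4/7, and the value is (6)·(4/7) + 3 = 45/7.
For Firm B: with q = P(Match), equating Invest's and Hold's payoffs gives 3q + 6 = −4q + 7 ⇒ q = 1/7.

45/7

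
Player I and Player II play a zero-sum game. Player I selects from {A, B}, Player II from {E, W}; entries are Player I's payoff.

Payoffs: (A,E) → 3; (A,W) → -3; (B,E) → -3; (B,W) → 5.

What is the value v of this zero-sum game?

Row minima: A → -3, B → -3; maximin = -3.
Column maxima: E → 3, W → 5; minimax = 3.
-3 ≠ 3, so there is no saddle point; optimal play is mixed.
Let Player I play A with probability p. Expected payoff against E: 3p + (-3)(1−p) = 6p − 3; against W: (-3)p + 5(1−p) = −8p + 5.
Setting these equal: 6p − 3 = −8p + 5 ⇒ 14p = 8 ⇒ p = 4/7, and the value is (6)·(4/7) − 3 = 3/7.
For Player II: with q = P(E), equating A's and B's payoffs gives 6q − 3 = −8q + 5 ⇒ q = 4/7.

3/7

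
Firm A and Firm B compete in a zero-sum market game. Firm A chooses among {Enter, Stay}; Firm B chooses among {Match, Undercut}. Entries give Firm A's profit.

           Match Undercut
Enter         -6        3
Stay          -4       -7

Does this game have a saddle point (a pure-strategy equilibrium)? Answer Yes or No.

Row minima: Enter → -6, Stay → -7; maximin = -6.
Column maxima: Match → -4, Undercut → 3; minimax = -4.
-6 ≠ -4, so no pure-strategy equilibrium exists.

No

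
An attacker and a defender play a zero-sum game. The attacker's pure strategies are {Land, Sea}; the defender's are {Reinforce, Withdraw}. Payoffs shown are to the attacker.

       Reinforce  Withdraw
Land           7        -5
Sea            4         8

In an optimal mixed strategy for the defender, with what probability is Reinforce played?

Row minima: Land → -5, Sea → 4; maximin = 4.
Column maxima: Reinforce → 7, Withdraw → 8; minimax = 7.
4 ≠ 7, so there is no saddle point; optimal play is mixed.
Let the attacker play Land with probability p. Expected payoff against Reinforce: 7p + 4(1−p) = 3p + 4; against Withdraw: (-5)p + 8(1−p) = −13p + 8.
Setting these equal: 3p + 4 = −13p + 8 ⇒ 16p = 4 ⇒ p = 1/4, and the value is (3)·(1/4) + 4 = 19/4.
For the defender: with q = P(Reinforce), equating Land's and Sea's payoffs gives 12q − 5 = −4q + 8 ⇒ q = 13/16.

13/16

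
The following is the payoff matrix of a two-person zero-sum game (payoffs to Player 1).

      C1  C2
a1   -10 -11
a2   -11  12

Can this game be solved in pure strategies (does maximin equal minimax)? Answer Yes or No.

Row minima: a1 → -11, a2 → -11; maximin = -11.
Column maxima: C1 → -10, C2 → 12; minimax = -10.
-11 ≠ -10, so no pure-strategy equilibrium exists.

No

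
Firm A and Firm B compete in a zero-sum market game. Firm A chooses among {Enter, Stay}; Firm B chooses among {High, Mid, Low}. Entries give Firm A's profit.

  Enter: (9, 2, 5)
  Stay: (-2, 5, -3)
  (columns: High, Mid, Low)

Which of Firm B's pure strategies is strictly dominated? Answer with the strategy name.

High

Low holds Firm A's payoff strictly below High in every row: 5 < 9, -3 < -2.
So High is strictly dominated for Firm B.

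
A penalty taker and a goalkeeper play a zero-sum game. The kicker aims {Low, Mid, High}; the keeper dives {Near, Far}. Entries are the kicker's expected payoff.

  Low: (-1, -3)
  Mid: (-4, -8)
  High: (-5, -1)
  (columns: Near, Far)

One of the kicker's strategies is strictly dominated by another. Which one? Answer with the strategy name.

Low gives a strictly higher payoff than Mid against every column: -1 > -4, -3 > -8.
So Mid is strictly dominated and the kicker never plays it.

Mid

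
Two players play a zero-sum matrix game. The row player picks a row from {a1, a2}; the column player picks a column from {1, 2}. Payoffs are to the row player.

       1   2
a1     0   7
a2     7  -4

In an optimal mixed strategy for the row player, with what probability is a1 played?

11/18

Row minima: a1 → 0, a2 → -4; maximin = 0.
Column maxima: 1 → 7, 2 → 7; minimax = 7.
0 ≠ 7, so there is no saddle point; optimal play is mixed.
Let the row player play a1 with probability p. Expected payoff against 1: 0p + 7(1−p) = −7p + 7; against 2: 7p + (-4)(1−p) = 11p − 4.
Setting these equal: −7p + 7 = 11p − 4 ⇒ −18p = -11 ⇒ p = 11/18, and the value is (-7)·(11/18) + 7 = 49/18.
For the column player: with q = P(1), equating a1's and a2's payoffs gives −7q + 7 = 11q − 4 ⇒ q = 11/18.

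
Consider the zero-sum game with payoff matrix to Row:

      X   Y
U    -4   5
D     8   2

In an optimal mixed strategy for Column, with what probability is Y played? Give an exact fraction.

Row minima: U → -4, D → 2; maximin = 2.
Column maxima: X → 8, Y → 5; minimax = 5.
2 ≠ 5, so there is no saddle point; optimal play is mixed.
Let Row play U with probability p. Expected payoff against X: (-4)p + 8(1−p) = −12p + 8; against Y: 5p + 2(1−p) = 3p + 2.
Setting these equal: −12p + 8 = 3p + 2 ⇒ −15p = -6 ⇒ p = 2/5, and the value is (-12)·(2/5) + 8 = 16/5.
For Column: with q = P(X), equating U's and D's payoffs gives −9q + 5 = 6q + 2 ⇒ q = 1/5.

4/5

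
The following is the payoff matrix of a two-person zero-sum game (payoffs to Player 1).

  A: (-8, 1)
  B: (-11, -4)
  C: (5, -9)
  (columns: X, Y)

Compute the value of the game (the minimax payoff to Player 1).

-67/23

Row minima: A → -8, B → -11, C → -9; maximin = -8.
Column maxima: X → 5, Y → 1; minimax = 1.
-8 ≠ 1, so there is no saddle point; optimal play is mixed.
B is strictly dominated by A, so Player 1 never plays it.
On the remaining 2×2 (A, C vs X, Y):
Let Player 1 play A with probability p. Expected payoff against X: (-8)p + 5(1−p) = −13p + 5; against Y: 1p + (-9)(1−p) = 10p − 9.
Setting these equal: −13p + 5 = 10p − 9 ⇒ −23p = -14 ⇒ p = 14/23, and the value is (-13)·(14/23) + 5 = -67/23.
For Player 2: with q = P(X), equating A's and C's payoffs gives −9q + 1 = 14q − 9 ⇒ q = 10/23.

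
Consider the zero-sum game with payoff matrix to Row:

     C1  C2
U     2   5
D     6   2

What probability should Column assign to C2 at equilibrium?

Row minima: U → 2, D → 2; maximin = 2.
Column maxima: C1 → 6, C2 → 5; minimax = 5.
2 ≠ 5, so there is no saddle point; optimal play is mixed.
Let Row play U with probability p. Expected payoff against C1: 2p + 6(1−p) = −4p + 6; against C2: 5p + 2(1−p) = 3p + 2.
Setting these equal: −4p + 6 = 3p + 2 ⇒ −7p = -4 ⇒ p = 4/7, and the value is (-4)·(4/7) + 6 = 26/7.
For Column: with q = P(C1), equating U's and D's payoffs gives −3q + 5 = 4q + 2 ⇒ q = 3/7.

4/7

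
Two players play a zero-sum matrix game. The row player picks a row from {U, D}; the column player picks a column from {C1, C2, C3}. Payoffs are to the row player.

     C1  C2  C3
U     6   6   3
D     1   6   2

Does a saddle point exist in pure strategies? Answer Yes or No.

Row minima: U → 3, D → 1; maximin = 3.
Column maxima: C1 → 6, C2 → 6, C3 → 3; minimax = 3.
maximin = minimax = 3, so a saddle point exists.

Yes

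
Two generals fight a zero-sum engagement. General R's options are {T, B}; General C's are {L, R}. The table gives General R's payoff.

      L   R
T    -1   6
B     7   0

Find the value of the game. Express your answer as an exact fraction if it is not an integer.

Row minima: T → -1, B → 0; maximin = 0.
Column maxima: L → 7, R → 6; minimax = 6.
0 ≠ 6, so there is no saddle point; optimal play is mixed.
Let General R play T with probability p. Expected payoff against L: (-1)p + 7(1−p) = −8p + 7; against R: 6p + 0(1−p) = 6p.
Setting these equal: −8p + 7 = 6p ⇒ −14p = -7 ⇒ p = 1/2, and the value is (-8)·(1/2) + 7 = 3.
For General C: with q = P(L), equating T's and B's payoffs gives −7q + 6 = 7q ⇒ q = 3/7.

3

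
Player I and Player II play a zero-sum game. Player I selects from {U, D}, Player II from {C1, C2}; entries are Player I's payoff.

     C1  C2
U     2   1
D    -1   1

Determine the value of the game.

Row minima: U → 1, D → -1; maximin = 1.
Column maxima: C1 → 2, C2 → 1; minimax = 1.
Since maximin = minimax = 1, there is a saddle point and the value is 1.

1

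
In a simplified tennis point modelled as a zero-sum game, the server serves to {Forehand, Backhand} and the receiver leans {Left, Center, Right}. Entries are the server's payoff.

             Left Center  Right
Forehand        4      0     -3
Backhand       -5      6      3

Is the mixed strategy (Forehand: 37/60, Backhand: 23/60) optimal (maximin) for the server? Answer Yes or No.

No

Against Left this mix gives (37/60)·4 + (23/60)·(-5) = 11/20.
Against Center this mix gives (37/60)·0 + (23/60)·6 = 23/10.
Against Right this mix gives (37/60)·(-3) + (23/60)·3 = -7/10.
The receiver will play Right, holding the server to -7/10. Shifting weight toward the row that does better against Right would raise this floor (the equalizing mix achieves -1/5 against both Right and Left), so the proposed strategy is not optimal.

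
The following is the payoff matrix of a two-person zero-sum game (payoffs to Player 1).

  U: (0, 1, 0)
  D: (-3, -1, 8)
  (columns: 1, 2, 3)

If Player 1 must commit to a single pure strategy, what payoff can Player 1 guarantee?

Row minima: U → 0, D → -3.
The best of these is 0.

0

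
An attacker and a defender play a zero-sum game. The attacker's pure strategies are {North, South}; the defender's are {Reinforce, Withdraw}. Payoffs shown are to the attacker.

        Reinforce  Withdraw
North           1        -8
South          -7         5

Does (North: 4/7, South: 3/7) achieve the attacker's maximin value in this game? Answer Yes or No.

Against Reinforce this mix gives (4/7)·1 + (3/7)·(-7) = -17/7.
Against Withdraw this mix gives (4/7)·(-8) + (3/7)·5 = -17/7.
All of the defender's active replies (Reinforce, Withdraw) yield -17/7, and no column does worse for the attacker. The mix makes the defender indifferent and guarantees -17/7, so it is optimal.

Yes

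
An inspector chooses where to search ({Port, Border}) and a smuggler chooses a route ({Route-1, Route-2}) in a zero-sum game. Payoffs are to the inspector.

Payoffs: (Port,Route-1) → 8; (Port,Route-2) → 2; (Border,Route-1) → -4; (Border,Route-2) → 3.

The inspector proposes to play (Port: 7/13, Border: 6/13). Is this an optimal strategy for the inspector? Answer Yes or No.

Yes

Against Route-1 this mix gives (7/13)·8 + (6/13)·(-4) = 32/13.
Against Route-2 this mix gives (7/13)·2 + (6/13)·3 = 32/13.
All of the smuggler's active replies (Route-1, Route-2) yield 32/13, and no column does worse for the inspector. The mix makes the smuggler indifferent and guarantees 32/13, so it is optimal.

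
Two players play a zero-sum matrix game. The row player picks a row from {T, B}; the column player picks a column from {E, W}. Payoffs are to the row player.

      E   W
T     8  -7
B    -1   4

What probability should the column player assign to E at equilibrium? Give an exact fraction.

Row minima: T → -7, B → -1; maximin = -1.
Column maxima: E → 8, W → 4; minimax = 4.
-1 ≠ 4, so there is no saddle point; optimal play is mixed.
Let the row player play T with probability p. Expected payoff against E: 8p + (-1)(1−p) = 9p − 1; against W: (-7)p + 4(1−p) = −11p + 4.
Setting these equal: 9p − 1 = −11p + 4 ⇒ 20p = 5 ⇒ p = 1/4, and the value is (9)·(1/4) − 1 = 5/4.
For the column player: with q = P(E), equating T's and B's payoffs gives 15q − 7 = −5q + 4 ⇒ q = 11/20.

11/20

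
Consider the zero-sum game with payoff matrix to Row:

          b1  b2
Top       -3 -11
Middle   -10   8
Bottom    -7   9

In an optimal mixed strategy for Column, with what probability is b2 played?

1/6

Row minima: Top → -11, Middle → -10, Bottom → -7; maximin = -7.
Column maxima: b1 → -3, b2 → 9; minimax = -3.
-7 ≠ -3, so there is no saddle point; optimal play is mixed.
Middle is strictly dominated by Bottom, so Row never plays it.
On the remaining 2×2 (Top, Bottom vs b1, b2):
Let Row play Top with probability p. Expected payoff against b1: (-3)p + (-7)(1−p) = 4p − 7; against b2: (-11)p + 9(1−p) = −20p + 9.
Setting these equal: 4p − 7 = −20p + 9 ⇒ 24p = 16 ⇒ p = 2/3, and the value is (4)·(2/3) − 7 = -13/3.
For Column: with q = P(b1), equating Top's and Bottom's payoffs gives 8q − 11 = −16q + 9 ⇒ q = 5/6.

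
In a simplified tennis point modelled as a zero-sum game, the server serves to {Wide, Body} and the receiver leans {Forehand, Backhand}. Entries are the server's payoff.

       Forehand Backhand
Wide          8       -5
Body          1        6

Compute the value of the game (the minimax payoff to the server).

53/18

Row minima: Wide → -5, Body → 1; maximin = 1.
Column maxima: Forehand → 8, Backhand → 6; minimax = 6.
1 ≠ 6, so there is no saddle point; optimal play is mixed.
Let the server play Wide with probability p. Expected payoff against Forehand: 8p + 1(1−p) = 7p + 1; against Backhand: (-5)p + 6(1−p) = −11p + 6.
Setting these equal: 7p + 1 = −11p + 6 ⇒ 18p = 5 ⇒ p = 5/18, and the value is (7)·(5/18) + 1 = 53/18.
For the receiver: with q = P(Forehand), equating Wide's and Body's payoffs gives 13q − 5 = −5q + 6 ⇒ q = 11/18.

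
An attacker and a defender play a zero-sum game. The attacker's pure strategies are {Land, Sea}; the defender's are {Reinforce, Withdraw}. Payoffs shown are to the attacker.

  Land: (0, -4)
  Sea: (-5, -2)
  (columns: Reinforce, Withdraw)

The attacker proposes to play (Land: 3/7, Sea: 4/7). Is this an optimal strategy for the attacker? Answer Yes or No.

Against Reinforce this mix gives (3/7)·0 + (4/7)·(-5) = -20/7.
Against Withdraw this mix gives (3/7)·(-4) + (4/7)·(-2) = -20/7.
All of the defender's active replies (Reinforce, Withdraw) yield -20/7, and no column does worse for the attacker. The mix makes the defender indifferent and guarantees -20/7, so it is optimal.

Yes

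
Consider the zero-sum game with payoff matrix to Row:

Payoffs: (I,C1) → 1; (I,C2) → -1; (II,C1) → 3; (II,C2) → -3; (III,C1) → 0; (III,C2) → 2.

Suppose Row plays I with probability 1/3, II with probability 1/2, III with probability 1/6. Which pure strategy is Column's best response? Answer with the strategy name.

If Column plays C1, Row's expected payoff is (1/3)·1 + (1/2)·3 + (1/6)·0 = 11/6.
If Column plays C2, Row's expected payoff is (1/3)·(-1) + (1/2)·(-3) + (1/6)·2 = -3/2.
Column minimizes Row's payoff; the smallest is -3/2, so the best response is C2.

C2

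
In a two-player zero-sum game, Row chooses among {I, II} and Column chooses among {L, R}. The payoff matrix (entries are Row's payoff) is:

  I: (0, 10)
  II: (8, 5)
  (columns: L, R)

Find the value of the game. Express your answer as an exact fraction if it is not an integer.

80/13

Row minima: I → 0, II → 5; maximin = 5.
Column maxima: L → 8, R → 10; minimax = 8.
5 ≠ 8, so there is no saddle point; optimal play is mixed.
Let Row play I with probability p. Expected payoff against L: 0p + 8(1−p) = −8p + 8; against R: 10p + 5(1−p) = 5p + 5.
Setting these equal: −8p + 8 = 5p + 5 ⇒ −13p = -3 ⇒ p = 3/13, and the value is (-8)·(3/13) + 8 = 80/13.
For Column: with q = P(L), equating I's and II's payoffs gives −10q + 10 = 3q + 5 ⇒ q = 5/13.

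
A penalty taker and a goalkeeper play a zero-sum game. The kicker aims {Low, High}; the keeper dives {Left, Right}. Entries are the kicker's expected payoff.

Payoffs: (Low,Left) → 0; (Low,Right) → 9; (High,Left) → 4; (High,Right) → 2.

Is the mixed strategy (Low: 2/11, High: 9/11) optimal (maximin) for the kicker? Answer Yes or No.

Yes

Against Left this mix gives (2/11)·0 + (9/11)·4 = 36/11.
Against Right this mix gives (2/11)·9 + (9/11)·2 = 36/11.
All of the keeper's active replies (Left, Right) yield 36/11, and no column does worse for the kicker. The mix makes the keeper indifferent and guarantees 36/11, so it is optimal.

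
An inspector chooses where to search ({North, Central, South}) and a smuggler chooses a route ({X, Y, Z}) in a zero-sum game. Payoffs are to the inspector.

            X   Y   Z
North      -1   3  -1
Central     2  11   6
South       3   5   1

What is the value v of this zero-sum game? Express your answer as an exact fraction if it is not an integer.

Row minima: North → -1, Central → 2, South → 1; maximin = 2.
Column maxima: X → 3, Y → 11, Z → 6; minimax = 3.
2 ≠ 3, so there is no saddle point; optimal play is mixed.
North is strictly dominated by Central, so the inspector never plays it.
Y is strictly dominated by X (it gives the inspector strictly more in every row), so the smuggler never plays it.
On the remaining 2×2 (Central, South vs X, Z):
Let the inspector play Central with probability p. Expected payoff against X: 2p + 3(1−p) = −p + 3; against Z: 6p + 1(1−p) = 5p + 1.
Setting these equal: −p + 3 = 5p + 1 ⇒ −6p = -2 ⇒ p = 1/3, and the value is (-1)·(1/3) + 3 = 8/3.
For the smuggler: with q = P(X), equating Central's and South's payoffs gives −4q + 6 = 2q + 1 ⇒ q = 5/6.

8/3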